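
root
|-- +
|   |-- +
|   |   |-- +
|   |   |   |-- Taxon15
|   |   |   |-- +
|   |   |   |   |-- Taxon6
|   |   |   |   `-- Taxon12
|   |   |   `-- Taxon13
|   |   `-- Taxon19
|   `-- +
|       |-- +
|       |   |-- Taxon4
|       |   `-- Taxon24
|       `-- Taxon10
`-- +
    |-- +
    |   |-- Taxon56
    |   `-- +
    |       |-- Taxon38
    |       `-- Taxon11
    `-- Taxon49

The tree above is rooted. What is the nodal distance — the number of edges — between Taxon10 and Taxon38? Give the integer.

The MRCA of Taxon10 and Taxon38 is the root of the tree.
From Taxon10 up to that node: 3 branches. From Taxon38 up to the same node: 4 branches. Total: 3 + 4 = 7.

7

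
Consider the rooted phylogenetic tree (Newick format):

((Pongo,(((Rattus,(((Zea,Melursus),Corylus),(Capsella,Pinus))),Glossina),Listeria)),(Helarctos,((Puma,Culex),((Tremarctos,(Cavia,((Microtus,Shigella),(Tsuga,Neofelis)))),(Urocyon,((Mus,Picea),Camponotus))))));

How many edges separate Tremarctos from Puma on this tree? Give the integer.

5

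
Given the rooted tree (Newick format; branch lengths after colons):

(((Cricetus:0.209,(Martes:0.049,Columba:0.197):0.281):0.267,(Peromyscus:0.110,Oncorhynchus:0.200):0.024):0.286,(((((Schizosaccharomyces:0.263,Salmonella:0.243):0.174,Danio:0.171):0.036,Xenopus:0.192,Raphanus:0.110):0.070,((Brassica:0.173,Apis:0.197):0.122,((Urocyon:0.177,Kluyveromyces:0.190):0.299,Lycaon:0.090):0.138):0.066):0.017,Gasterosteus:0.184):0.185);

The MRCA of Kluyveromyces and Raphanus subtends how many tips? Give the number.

10

The MRCA of Kluyveromyces and Raphanus is the node subtending ((((Schizosaccharomyces,Salmonella),Danio),Xenopus,Raphanus),((Brassica,Apis),((Urocyon,Kluyveromyces),Lycaon))).
That clade contains 10 terminal taxa: Apis, Brassica, Danio, Kluyveromyces, Lycaon, Raphanus, Salmonella, Schizosaccharomyces, Urocyon, Xenopus.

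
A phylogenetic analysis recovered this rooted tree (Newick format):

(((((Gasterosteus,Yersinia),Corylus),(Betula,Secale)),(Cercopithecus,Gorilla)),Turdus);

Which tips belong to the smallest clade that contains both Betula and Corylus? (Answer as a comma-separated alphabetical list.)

Betula, Corylus, Gasterosteus, Secale, Yersinia

Tracing Betula: it sits inside (Betula,Secale).
Tracing Corylus: it sits inside ((Gasterosteus,Yersinia),Corylus).
The smallest clade enclosing both is (((Gasterosteus,Yersinia),Corylus),(Betula,Secale)); the answer is its 5 terminal taxa in alphabetical order.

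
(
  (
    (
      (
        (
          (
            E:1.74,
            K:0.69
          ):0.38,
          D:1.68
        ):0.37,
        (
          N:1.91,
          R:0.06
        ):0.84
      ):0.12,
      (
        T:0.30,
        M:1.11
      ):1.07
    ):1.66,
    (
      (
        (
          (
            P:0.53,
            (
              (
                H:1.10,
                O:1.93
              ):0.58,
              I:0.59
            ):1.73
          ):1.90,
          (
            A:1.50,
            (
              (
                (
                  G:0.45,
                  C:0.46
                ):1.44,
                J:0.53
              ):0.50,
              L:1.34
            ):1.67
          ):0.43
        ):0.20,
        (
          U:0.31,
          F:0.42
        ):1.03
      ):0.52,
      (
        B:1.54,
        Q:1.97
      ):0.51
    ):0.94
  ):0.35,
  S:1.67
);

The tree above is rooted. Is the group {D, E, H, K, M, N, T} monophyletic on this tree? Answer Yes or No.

No

The MRCA of the listed taxa subtends (((((E,K),D),(N,R)),(T,M)),((((P,((H,O),I)),(A,(((G,C),J),L))),(U,F)),(B,Q))).
That clade also contains A, B, C, F, G, I, J, L, O, P, Q, R, U, which are not in the proposed group, so the group is not monophyletic.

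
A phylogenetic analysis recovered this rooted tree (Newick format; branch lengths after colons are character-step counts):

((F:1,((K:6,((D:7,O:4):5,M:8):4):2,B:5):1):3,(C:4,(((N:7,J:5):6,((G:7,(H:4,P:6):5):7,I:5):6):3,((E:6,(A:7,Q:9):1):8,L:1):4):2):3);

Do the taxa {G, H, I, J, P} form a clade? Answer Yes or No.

No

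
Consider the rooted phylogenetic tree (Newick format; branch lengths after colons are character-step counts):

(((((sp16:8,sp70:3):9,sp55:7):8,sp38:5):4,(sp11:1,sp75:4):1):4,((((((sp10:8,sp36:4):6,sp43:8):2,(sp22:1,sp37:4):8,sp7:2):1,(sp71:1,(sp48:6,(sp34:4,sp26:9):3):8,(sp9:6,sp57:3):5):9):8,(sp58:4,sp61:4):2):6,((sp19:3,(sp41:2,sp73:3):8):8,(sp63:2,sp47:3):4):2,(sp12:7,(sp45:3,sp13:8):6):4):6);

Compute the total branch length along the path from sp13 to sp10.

49

The path runs sp13 → … → MRCA → … → sp10; the MRCA is the node subtending ((((((sp10,sp36),sp43),(sp22,sp37),sp7),(sp71,(sp48,(sp34,sp26)),(sp9,sp57))),(sp58,sp61)),((sp19,(sp41,sp73)),(sp63,sp47)),(sp12,(sp45,sp13))).
Branch lengths along that path: 8 + 6 + 4 + 6 + 8 + 1 + 2 + 6 + 8 = 49.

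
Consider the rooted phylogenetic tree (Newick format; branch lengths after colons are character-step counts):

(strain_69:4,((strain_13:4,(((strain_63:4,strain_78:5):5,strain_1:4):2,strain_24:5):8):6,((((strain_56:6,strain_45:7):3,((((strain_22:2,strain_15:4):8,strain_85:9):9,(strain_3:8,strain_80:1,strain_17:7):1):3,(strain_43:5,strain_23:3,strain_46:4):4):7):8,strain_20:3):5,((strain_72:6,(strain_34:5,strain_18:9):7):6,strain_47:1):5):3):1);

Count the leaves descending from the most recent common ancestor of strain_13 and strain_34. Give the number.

21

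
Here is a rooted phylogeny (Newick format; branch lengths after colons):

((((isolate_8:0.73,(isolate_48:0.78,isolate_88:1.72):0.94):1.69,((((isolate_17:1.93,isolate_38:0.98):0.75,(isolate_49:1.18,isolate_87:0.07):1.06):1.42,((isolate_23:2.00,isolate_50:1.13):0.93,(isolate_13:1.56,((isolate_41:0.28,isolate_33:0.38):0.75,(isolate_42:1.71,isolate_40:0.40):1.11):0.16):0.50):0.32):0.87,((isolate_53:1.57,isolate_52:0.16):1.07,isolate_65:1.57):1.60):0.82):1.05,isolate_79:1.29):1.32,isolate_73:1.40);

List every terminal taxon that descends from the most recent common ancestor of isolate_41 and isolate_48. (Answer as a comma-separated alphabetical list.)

isolate_13, isolate_17, isolate_23, isolate_33, isolate_38, isolate_40, isolate_41, isolate_42, isolate_48, isolate_49, isolate_50, isolate_52, isolate_53, isolate_65, isolate_8, isolate_87, isolate_88

Tracing isolate_41: it sits inside (isolate_41,isolate_33).
Tracing isolate_48: it sits inside (isolate_48,isolate_88).
The smallest clade enclosing both is ((isolate_8,(isolate_48,isolate_88)),((((isolate_17,isolate_38),(isolate_49,isolate_87)),((isolate_23,isolate_50),(isolate_13,((isolate_41,isolate_33),(isolate_42,isolate_40))))),((isolate_53,isolate_52),isolate_65))); the answer is its 17 terminal taxa in alphabetical order.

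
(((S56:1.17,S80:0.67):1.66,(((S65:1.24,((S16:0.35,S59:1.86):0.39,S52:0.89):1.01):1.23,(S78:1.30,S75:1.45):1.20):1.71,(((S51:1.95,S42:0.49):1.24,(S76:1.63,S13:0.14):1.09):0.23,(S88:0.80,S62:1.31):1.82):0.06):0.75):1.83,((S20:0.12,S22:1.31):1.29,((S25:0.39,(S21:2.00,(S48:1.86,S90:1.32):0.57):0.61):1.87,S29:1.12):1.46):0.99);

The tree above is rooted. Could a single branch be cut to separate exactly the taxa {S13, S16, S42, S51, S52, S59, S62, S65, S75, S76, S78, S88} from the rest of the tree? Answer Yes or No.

The most recent common ancestor of these taxa subtends (((S65,((S16,S59),S52)),(S78,S75)),(((S51,S42),(S76,S13)),(S88,S62))).
That clade has exactly 12 tips — every listed taxon and nothing else — so the group is monophyletic.

Yes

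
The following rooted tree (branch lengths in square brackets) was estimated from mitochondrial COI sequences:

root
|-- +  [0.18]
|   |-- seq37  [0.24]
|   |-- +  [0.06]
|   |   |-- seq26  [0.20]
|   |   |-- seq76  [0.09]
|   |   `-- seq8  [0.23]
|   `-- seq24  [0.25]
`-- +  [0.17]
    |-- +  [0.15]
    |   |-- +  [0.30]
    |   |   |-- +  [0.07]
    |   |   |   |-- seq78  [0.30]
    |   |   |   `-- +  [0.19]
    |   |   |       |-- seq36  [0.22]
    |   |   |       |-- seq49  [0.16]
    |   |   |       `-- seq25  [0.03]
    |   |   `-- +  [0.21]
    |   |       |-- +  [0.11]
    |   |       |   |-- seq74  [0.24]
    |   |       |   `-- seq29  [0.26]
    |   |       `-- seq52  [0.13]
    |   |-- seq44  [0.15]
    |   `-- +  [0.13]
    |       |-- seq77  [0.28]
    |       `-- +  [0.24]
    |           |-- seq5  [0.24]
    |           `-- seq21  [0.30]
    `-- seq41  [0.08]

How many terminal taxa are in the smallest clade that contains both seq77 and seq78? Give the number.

11

The MRCA of seq77 and seq78 is the node subtending (((seq78,(seq36,seq49,seq25)),((seq74,seq29),seq52)),seq44,(seq77,(seq5,seq21))).
That clade contains 11 terminal taxa: seq21, seq25, seq29, seq36, seq44, seq49, seq5, seq52, seq74, seq77, seq78.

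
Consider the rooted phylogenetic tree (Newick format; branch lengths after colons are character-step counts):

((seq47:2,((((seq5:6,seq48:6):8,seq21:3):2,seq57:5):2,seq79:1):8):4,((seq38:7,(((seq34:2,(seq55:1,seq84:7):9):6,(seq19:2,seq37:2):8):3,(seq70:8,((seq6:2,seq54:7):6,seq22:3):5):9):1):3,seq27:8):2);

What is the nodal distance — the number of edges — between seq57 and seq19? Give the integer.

The MRCA of seq57 and seq19 is the root of the tree.
From seq57 up to that node: 4 branches. From seq19 up to the same node: 6 branches. Total: 4 + 6 = 10.

10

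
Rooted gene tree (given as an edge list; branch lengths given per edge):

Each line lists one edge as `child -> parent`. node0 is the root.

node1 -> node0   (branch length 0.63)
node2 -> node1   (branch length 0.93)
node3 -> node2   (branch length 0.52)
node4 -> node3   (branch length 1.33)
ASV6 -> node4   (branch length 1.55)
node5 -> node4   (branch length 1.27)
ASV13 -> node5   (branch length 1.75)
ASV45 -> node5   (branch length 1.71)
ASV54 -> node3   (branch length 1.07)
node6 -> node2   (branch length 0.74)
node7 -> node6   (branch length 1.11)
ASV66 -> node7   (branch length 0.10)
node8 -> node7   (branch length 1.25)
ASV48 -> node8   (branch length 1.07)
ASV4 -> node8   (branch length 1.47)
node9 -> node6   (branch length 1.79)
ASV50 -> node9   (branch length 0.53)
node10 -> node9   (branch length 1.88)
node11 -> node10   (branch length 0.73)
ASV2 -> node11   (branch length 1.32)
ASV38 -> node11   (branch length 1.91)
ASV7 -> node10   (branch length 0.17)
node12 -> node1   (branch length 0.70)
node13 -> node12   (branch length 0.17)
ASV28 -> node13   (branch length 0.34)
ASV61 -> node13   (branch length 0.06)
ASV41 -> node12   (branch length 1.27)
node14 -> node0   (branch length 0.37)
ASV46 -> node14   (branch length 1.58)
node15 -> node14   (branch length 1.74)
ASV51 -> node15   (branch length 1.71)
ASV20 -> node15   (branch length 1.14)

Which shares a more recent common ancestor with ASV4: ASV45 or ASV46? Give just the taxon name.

ASV45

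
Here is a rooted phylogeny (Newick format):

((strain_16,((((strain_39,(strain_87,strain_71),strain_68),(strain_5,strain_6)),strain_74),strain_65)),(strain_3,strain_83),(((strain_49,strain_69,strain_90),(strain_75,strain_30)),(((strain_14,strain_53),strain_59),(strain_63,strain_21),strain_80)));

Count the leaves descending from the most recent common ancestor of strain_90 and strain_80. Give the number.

11

The MRCA of strain_90 and strain_80 is the node subtending (((strain_49,strain_69,strain_90),(strain_75,strain_30)),(((strain_14,strain_53),strain_59),(strain_63,strain_21),strain_80)).
That clade contains 11 terminal taxa: strain_14, strain_21, strain_30, strain_49, strain_53, strain_59, strain_63, strain_69, strain_75, strain_80, strain_90.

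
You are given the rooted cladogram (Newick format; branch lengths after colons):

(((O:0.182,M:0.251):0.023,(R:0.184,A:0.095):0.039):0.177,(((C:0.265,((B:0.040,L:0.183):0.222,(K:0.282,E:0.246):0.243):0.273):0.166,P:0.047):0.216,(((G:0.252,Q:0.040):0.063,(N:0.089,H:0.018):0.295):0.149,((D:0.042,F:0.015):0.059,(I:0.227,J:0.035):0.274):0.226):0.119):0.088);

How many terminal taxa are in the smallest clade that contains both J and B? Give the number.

The MRCA of J and B is the node subtending (((C,((B,L),(K,E))),P),(((G,Q),(N,H)),((D,F),(I,J)))).
That clade contains 14 terminal taxa: B, C, D, E, F, G, H, I, J, K, L, N, P, Q.

14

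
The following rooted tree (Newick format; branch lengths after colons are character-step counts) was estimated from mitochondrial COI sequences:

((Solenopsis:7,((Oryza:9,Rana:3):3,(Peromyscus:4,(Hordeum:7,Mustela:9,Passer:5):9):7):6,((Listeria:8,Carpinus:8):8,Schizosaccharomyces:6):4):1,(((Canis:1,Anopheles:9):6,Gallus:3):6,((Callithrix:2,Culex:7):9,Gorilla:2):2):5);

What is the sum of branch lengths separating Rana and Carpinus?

The path runs Rana → … → MRCA → … → Carpinus; the MRCA is the node subtending (Solenopsis,((Oryza,Rana),(Peromyscus,(Hordeum,Mustela,Passer))),((Listeria,Carpinus),Schizosaccharomyces)).
Branch lengths along that path: 3 + 3 + 6 + 4 + 8 + 8 = 32.

32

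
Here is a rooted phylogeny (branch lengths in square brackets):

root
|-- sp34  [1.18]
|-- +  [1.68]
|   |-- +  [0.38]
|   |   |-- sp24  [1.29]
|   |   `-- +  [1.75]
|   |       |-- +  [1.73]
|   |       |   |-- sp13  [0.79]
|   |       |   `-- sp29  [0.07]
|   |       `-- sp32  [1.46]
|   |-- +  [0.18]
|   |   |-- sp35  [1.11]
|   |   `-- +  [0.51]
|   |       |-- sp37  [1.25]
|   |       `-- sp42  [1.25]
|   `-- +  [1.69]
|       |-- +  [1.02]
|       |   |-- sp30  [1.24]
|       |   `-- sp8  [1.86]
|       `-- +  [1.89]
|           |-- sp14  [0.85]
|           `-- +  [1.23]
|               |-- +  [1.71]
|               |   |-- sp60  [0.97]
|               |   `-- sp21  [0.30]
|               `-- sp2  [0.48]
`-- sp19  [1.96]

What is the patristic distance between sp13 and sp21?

The path runs sp13 → … → MRCA → … → sp21; the MRCA is the node subtending ((sp24,((sp13,sp29),sp32)),(sp35,(sp37,sp42)),((sp30,sp8),(sp14,((sp60,sp21),sp2)))).
Branch lengths along that path: 0.79 + 1.73 + 1.75 + 0.38 + 1.69 + 1.89 + 1.23 + 1.71 + 0.30 = 11.47.

11.47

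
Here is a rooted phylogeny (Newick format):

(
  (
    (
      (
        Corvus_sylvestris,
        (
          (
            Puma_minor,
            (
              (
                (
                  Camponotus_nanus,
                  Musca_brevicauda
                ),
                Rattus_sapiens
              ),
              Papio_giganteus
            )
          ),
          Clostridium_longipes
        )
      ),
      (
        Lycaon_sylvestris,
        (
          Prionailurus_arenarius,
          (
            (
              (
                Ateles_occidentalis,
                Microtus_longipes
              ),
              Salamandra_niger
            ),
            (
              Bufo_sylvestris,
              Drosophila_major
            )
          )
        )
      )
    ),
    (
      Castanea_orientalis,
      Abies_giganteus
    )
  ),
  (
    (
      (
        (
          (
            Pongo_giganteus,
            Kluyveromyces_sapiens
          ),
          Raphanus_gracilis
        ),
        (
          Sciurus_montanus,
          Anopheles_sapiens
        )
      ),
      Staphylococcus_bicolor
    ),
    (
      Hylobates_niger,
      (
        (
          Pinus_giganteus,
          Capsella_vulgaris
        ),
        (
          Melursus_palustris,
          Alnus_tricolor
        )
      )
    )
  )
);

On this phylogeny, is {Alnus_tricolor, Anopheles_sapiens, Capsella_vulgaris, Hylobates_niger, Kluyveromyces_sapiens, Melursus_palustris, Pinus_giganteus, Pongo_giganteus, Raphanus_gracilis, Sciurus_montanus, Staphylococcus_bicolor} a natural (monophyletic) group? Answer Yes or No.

Yes

The most recent common ancestor of these taxa subtends (((((Pongo_giganteus,Kluyveromyces_sapiens),Raphanus_gracilis),(Sciurus_montanus,Anopheles_sapiens)),Staphylococcus_bicolor),(Hylobates_niger,((Pinus_giganteus,Capsella_vulgaris),(Melursus_palustris,Alnus_tricolor)))).
That clade has exactly 11 tips — every listed taxon and nothing else — so the group is monophyletic.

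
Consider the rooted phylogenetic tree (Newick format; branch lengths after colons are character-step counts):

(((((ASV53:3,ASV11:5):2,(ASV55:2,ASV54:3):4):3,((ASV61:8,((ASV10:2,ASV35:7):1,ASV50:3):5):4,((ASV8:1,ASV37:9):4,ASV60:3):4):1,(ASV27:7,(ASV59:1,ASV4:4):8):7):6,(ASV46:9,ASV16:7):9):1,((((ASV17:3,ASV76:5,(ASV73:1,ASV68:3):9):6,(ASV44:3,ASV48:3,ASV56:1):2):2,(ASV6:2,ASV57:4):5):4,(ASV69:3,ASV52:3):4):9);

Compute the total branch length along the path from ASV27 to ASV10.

27

The path runs ASV27 → … → MRCA → … → ASV10; the MRCA is the node subtending (((ASV53,ASV11),(ASV55,ASV54)),((ASV61,((ASV10,ASV35),ASV50)),((ASV8,ASV37),ASV60)),(ASV27,(ASV59,ASV4))).
Branch lengths along that path: 7 + 7 + 1 + 4 + 5 + 1 + 2 = 27.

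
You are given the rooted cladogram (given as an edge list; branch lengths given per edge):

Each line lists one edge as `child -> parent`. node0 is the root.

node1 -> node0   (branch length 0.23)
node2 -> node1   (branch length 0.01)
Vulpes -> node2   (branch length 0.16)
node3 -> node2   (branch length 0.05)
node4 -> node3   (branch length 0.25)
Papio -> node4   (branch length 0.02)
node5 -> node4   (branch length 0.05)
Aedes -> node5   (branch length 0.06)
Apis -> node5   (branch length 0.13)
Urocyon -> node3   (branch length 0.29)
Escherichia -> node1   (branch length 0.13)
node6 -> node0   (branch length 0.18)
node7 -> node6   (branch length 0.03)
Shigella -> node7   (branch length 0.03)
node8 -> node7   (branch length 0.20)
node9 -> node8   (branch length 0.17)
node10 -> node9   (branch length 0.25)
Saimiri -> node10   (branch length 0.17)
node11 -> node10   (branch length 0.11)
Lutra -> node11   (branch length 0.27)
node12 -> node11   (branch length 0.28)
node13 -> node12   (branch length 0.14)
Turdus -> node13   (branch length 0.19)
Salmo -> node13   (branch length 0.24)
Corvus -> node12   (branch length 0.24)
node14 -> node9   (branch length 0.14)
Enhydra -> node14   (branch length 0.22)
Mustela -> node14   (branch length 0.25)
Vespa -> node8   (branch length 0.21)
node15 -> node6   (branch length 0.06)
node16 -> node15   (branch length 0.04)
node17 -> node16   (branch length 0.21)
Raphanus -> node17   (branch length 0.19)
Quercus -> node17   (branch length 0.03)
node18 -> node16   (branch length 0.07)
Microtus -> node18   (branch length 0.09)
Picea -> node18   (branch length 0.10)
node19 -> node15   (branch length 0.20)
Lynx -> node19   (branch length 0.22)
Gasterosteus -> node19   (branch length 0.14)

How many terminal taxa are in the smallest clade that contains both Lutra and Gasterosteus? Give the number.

15

The MRCA of Lutra and Gasterosteus is the node subtending ((Shigella,(((Saimiri,(Lutra,((Turdus,Salmo),Corvus))),(Enhydra,Mustela)),Vespa)),(((Raphanus,Quercus),(Microtus,Picea)),(Lynx,Gasterosteus))).
That clade contains 15 terminal taxa: Corvus, Enhydra, Gasterosteus, Lutra, Lynx, Microtus, Mustela, Picea, Quercus, Raphanus, Saimiri, Salmo, Shigella, Turdus, Vespa.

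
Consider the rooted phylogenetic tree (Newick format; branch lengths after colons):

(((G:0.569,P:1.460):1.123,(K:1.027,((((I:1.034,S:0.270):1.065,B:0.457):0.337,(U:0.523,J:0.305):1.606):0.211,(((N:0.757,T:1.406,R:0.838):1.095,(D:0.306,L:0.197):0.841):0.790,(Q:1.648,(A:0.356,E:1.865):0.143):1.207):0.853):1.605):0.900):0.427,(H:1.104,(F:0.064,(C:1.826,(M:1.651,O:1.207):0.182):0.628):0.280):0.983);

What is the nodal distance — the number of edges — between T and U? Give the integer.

The MRCA of T and U is the node subtending ((((I,S),B),(U,J)),(((N,T,R),(D,L)),(Q,(A,E)))).
From T up to that node: 4 branches. From U up to the same node: 3 branches. Total: 4 + 3 = 7.

7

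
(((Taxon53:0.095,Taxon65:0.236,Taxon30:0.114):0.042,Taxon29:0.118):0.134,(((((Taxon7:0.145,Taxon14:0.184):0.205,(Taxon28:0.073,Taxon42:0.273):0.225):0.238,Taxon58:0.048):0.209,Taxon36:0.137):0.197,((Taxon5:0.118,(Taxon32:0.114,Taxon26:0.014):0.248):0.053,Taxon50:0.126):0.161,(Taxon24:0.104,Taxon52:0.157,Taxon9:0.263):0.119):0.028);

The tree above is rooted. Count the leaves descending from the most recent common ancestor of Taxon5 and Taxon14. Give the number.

The MRCA of Taxon5 and Taxon14 is the node subtending (((((Taxon7,Taxon14),(Taxon28,Taxon42)),Taxon58),Taxon36),((Taxon5,(Taxon32,Taxon26)),Taxon50),(Taxon24,Taxon52,Taxon9)).
That clade contains 13 terminal taxa: Taxon14, Taxon24, Taxon26, Taxon28, Taxon32, Taxon36, Taxon42, Taxon5, Taxon50, Taxon52, Taxon58, Taxon7, Taxon9.

13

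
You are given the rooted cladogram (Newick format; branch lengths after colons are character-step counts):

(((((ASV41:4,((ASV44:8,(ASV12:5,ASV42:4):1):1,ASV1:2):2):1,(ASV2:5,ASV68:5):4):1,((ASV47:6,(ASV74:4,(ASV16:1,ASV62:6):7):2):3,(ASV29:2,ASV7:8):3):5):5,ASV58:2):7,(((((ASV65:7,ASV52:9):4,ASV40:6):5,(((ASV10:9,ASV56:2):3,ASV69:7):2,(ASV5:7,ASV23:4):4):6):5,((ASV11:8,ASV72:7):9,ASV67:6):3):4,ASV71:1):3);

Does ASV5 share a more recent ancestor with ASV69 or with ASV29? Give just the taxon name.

ASV69

The MRCA of ASV5 and ASV69 subtends (((ASV10,ASV56),ASV69),(ASV5,ASV23)) (5 taxa).
The MRCA of ASV5 and ASV29 is the root, subtending the entire tree (26 taxa).
The first is nested inside the second, so ASV5 shares a more recent common ancestor with ASV69.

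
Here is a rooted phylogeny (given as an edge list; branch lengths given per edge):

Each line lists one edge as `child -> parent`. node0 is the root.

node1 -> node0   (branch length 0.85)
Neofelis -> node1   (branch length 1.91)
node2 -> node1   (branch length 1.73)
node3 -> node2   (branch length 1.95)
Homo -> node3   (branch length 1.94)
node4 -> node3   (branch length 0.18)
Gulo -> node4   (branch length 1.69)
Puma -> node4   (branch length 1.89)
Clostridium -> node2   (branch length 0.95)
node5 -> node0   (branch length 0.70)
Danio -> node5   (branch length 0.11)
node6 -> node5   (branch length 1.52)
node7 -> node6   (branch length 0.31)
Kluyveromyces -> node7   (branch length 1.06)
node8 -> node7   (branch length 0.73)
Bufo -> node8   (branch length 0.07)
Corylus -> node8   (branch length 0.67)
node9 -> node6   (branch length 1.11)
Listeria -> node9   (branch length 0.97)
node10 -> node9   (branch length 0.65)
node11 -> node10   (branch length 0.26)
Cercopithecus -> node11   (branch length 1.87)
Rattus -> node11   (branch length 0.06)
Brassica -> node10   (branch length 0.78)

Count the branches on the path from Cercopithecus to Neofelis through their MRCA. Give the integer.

The MRCA of Cercopithecus and Neofelis is the root of the tree.
From Cercopithecus up to that node: 6 branches. From Neofelis up to the same node: 2 branches. Total: 6 + 2 = 8.

8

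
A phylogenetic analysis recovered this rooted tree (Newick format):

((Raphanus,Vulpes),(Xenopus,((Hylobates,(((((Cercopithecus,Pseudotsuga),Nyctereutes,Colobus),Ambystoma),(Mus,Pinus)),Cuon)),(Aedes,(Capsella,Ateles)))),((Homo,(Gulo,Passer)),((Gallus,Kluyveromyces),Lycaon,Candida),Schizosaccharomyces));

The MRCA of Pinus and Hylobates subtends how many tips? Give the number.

9

The MRCA of Pinus and Hylobates is the node subtending (Hylobates,(((((Cercopithecus,Pseudotsuga),Nyctereutes,Colobus),Ambystoma),(Mus,Pinus)),Cuon)).
That clade contains 9 terminal taxa: Ambystoma, Cercopithecus, Colobus, Cuon, Hylobates, Mus, Nyctereutes, Pinus, Pseudotsuga.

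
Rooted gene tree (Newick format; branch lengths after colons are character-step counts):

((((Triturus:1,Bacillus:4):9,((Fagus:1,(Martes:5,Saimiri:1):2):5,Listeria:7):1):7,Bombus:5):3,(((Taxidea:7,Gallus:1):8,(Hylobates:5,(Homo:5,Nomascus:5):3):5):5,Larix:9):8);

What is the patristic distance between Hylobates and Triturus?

43

The path runs Hylobates → … → MRCA → … → Triturus; the MRCA is the root of the tree.
Branch lengths along that path: 5 + 5 + 5 + 8 + 3 + 7 + 9 + 1 = 43.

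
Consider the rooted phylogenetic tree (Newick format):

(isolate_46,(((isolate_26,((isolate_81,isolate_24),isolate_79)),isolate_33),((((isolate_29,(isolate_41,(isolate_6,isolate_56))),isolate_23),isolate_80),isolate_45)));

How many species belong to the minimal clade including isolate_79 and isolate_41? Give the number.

12

The MRCA of isolate_79 and isolate_41 is the node subtending (((isolate_26,((isolate_81,isolate_24),isolate_79)),isolate_33),((((isolate_29,(isolate_41,(isolate_6,isolate_56))),isolate_23),isolate_80),isolate_45)).
That clade contains 12 terminal taxa: isolate_23, isolate_24, isolate_26, isolate_29, isolate_33, isolate_41, isolate_45, isolate_56, isolate_6, isolate_79, isolate_80, isolate_81.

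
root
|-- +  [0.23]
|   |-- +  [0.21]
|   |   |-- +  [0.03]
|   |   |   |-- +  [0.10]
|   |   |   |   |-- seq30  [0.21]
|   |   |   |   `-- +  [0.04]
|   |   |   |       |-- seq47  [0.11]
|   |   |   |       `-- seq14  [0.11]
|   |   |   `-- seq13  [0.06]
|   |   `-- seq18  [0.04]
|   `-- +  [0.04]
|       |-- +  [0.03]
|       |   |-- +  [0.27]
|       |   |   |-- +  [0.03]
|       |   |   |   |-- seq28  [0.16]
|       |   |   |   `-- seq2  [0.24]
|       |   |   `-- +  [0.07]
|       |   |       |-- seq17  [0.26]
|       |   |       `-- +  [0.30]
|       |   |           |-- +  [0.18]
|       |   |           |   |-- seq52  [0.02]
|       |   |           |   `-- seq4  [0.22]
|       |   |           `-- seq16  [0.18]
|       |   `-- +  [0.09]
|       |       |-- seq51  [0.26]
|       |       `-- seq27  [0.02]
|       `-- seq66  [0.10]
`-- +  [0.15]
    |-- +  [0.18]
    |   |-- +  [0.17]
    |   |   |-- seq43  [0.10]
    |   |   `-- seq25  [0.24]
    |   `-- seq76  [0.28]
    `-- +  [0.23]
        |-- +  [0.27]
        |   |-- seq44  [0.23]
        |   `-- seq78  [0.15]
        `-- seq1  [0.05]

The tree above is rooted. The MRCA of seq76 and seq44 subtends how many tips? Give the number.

The MRCA of seq76 and seq44 is the node subtending (((seq43,seq25),seq76),((seq44,seq78),seq1)).
That clade contains 6 terminal taxa: seq1, seq25, seq43, seq44, seq76, seq78.

6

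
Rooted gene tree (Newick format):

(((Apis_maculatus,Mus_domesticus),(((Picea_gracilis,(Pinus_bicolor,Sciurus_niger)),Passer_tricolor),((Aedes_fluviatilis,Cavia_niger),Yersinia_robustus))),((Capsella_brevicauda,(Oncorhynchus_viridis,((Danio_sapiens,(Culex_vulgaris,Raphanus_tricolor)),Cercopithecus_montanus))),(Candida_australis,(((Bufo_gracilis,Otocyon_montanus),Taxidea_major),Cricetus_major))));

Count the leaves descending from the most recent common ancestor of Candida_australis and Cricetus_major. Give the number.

5

The MRCA of Candida_australis and Cricetus_major is the node subtending (Candida_australis,(((Bufo_gracilis,Otocyon_montanus),Taxidea_major),Cricetus_major)).
That clade contains 5 terminal taxa: Bufo_gracilis, Candida_australis, Cricetus_major, Otocyon_montanus, Taxidea_major.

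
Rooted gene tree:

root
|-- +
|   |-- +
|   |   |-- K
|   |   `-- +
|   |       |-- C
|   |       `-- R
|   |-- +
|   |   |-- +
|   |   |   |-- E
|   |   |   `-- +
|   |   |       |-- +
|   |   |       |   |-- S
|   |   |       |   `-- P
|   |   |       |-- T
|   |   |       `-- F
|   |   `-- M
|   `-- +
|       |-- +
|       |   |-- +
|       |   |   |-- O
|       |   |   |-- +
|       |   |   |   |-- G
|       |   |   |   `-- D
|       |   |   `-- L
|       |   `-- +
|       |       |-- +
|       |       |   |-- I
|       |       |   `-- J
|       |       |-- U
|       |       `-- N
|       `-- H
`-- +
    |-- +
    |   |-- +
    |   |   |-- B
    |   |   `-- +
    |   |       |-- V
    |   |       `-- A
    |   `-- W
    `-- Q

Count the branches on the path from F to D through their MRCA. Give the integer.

9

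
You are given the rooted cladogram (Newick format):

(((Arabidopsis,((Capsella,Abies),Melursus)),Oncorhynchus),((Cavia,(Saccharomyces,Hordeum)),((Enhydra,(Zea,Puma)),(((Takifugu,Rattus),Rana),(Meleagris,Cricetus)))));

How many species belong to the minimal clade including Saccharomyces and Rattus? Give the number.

11

The MRCA of Saccharomyces and Rattus is the node subtending ((Cavia,(Saccharomyces,Hordeum)),((Enhydra,(Zea,Puma)),(((Takifugu,Rattus),Rana),(Meleagris,Cricetus)))).
That clade contains 11 terminal taxa: Cavia, Cricetus, Enhydra, Hordeum, Meleagris, Puma, Rana, Rattus, Saccharomyces, Takifugu, Zea.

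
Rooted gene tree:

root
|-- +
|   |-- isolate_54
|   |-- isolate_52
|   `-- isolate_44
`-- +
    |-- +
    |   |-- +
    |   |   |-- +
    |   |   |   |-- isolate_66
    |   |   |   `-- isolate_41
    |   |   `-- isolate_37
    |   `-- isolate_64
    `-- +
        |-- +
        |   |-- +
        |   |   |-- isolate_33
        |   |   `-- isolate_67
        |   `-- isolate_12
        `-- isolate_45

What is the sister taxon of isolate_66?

isolate_41

isolate_66 attaches to the tree at the node subtending (isolate_66,isolate_41).
The other lineage descending from that same node — the sister group — is the single tip isolate_41.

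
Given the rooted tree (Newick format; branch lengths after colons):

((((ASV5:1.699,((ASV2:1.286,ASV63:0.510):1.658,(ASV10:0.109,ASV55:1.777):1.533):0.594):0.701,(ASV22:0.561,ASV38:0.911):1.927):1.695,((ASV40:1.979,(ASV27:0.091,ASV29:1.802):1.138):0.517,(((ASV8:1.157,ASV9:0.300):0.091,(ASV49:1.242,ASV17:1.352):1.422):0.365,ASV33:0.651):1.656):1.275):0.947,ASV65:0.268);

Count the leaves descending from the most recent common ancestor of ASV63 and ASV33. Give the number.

The MRCA of ASV63 and ASV33 is the node subtending (((ASV5,((ASV2,ASV63),(ASV10,ASV55))),(ASV22,ASV38)),((ASV40,(ASV27,ASV29)),(((ASV8,ASV9),(ASV49,ASV17)),ASV33))).
That clade contains 15 terminal taxa: ASV10, ASV17, ASV2, ASV22, ASV27, ASV29, ASV33, ASV38, ASV40, ASV49, ASV5, ASV55, ASV63, ASV8, ASV9.

15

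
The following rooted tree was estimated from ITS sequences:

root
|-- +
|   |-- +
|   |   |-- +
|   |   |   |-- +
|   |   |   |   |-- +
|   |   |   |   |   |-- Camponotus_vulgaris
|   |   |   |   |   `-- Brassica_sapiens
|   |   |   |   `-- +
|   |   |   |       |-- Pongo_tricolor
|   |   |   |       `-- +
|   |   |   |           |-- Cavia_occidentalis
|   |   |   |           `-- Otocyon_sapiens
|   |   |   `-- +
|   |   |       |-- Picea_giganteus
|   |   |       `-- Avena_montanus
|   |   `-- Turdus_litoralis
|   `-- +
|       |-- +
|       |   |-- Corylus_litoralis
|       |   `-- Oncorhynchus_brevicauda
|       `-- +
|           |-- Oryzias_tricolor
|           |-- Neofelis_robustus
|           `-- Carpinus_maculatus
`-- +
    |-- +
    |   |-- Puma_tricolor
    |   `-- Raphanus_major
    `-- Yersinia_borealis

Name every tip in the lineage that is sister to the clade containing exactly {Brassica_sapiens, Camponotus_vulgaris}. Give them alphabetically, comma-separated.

The clade containing exactly {Brassica_sapiens, Camponotus_vulgaris} attaches to the tree at the node subtending ((Camponotus_vulgaris,Brassica_sapiens),(Pongo_tricolor,(Cavia_occidentalis,Otocyon_sapiens))).
The other lineage descending from that same node — the sister group — is (Pongo_tricolor,(Cavia_occidentalis,Otocyon_sapiens)); its 3 tips in alphabetical order are the answer.

Cavia_occidentalis, Otocyon_sapiens, Pongo_tricolor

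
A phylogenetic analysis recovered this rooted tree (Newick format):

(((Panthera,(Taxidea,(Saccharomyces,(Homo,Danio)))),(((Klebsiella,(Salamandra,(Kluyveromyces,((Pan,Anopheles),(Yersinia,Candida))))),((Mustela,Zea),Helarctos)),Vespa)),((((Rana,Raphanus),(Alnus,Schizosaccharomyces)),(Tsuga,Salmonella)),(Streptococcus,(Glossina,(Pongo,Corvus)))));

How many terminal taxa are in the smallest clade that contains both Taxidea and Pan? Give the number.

16

The MRCA of Taxidea and Pan is the node subtending ((Panthera,(Taxidea,(Saccharomyces,(Homo,Danio)))),(((Klebsiella,(Salamandra,(Kluyveromyces,((Pan,Anopheles),(Yersinia,Candida))))),((Mustela,Zea),Helarctos)),Vespa)).
That clade contains 16 terminal taxa: Anopheles, Candida, Danio, Helarctos, Homo, Klebsiella, Kluyveromyces, Mustela, Pan, Panthera, Saccharomyces, Salamandra, Taxidea, Vespa, Yersinia, Zea.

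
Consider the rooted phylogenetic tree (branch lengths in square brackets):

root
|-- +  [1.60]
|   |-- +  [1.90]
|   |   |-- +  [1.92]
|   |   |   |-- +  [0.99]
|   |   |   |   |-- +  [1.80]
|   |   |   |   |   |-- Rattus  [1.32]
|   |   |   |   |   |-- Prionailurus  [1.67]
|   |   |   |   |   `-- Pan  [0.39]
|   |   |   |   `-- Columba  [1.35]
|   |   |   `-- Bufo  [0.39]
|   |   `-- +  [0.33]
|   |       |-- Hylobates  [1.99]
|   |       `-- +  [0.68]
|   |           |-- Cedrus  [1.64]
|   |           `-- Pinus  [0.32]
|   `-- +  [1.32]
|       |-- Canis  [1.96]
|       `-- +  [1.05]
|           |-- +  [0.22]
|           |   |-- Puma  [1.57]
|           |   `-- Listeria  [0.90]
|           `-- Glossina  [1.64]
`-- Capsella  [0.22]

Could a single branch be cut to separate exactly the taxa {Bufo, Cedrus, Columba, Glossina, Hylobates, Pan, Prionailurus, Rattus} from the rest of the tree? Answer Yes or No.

No

The MRCA of the listed taxa subtends (((((Rattus,Prionailurus,Pan),Columba),Bufo),(Hylobates,(Cedrus,Pinus))),(Canis,((Puma,Listeria),Glossina))).
That clade also contains Canis, Listeria, Pinus, Puma, which are not in the proposed group, so the group is not monophyletic.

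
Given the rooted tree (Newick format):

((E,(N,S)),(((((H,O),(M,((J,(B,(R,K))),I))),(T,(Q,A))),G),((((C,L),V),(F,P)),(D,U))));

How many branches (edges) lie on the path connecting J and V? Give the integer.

The MRCA of J and V is the node subtending (((((H,O),(M,((J,(B,(R,K))),I))),(T,(Q,A))),G),((((C,L),V),(F,P)),(D,U))).
From J up to that node: 7 branches. From V up to the same node: 4 branches. Total: 7 + 4 = 11.

11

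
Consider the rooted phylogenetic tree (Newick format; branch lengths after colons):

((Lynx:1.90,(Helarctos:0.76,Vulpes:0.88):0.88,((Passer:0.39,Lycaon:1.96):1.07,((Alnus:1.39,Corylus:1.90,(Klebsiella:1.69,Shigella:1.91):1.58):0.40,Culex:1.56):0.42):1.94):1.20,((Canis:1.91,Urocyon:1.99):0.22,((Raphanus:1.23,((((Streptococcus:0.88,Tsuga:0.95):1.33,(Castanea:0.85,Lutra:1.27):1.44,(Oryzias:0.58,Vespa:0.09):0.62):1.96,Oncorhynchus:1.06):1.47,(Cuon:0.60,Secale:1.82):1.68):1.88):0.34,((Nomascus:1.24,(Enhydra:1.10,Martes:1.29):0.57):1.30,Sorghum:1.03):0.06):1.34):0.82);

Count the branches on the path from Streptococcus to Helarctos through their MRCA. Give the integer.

11

The MRCA of Streptococcus and Helarctos is the root of the tree.
From Streptococcus up to that node: 8 branches. From Helarctos up to the same node: 3 branches. Total: 8 + 3 = 11.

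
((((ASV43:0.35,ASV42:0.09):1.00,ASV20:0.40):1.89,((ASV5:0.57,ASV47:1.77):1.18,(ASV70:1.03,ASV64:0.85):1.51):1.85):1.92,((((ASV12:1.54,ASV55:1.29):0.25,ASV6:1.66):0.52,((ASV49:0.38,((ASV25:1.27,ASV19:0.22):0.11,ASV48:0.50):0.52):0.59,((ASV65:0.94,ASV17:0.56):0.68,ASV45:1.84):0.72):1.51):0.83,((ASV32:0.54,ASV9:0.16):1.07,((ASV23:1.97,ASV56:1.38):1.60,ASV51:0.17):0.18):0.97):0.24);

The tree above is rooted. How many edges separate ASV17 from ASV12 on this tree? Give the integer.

The MRCA of ASV17 and ASV12 is the node subtending (((ASV12,ASV55),ASV6),((ASV49,((ASV25,ASV19),ASV48)),((ASV65,ASV17),ASV45))).
From ASV17 up to that node: 4 branches. From ASV12 up to the same node: 3 branches. Total: 4 + 3 = 7.

7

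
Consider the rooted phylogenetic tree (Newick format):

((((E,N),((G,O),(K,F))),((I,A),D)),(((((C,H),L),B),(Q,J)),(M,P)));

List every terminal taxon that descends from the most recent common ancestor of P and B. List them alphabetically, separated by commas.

B, C, H, J, L, M, P, Q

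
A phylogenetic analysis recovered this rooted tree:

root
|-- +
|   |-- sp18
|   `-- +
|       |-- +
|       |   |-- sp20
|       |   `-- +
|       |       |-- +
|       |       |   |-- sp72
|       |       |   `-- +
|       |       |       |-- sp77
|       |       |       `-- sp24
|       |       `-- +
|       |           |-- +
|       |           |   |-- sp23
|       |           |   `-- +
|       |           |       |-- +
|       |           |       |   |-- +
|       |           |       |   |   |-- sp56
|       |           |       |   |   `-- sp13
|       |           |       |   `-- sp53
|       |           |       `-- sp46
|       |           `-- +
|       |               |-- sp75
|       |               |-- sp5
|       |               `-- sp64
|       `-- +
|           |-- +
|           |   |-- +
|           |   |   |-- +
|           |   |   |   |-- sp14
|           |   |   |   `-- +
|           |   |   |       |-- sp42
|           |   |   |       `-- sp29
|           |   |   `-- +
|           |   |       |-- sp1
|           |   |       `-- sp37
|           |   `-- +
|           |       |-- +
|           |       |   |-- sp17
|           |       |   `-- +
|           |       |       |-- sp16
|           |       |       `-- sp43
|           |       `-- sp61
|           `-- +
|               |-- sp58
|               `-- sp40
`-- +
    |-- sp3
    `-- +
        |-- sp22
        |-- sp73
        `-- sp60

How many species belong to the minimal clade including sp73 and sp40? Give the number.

The MRCA of sp73 and sp40 is the root, so the clade is the entire tree.
That clade contains 28 terminal taxa: sp1, sp13, sp14, sp16, sp17, sp18, sp20, sp22, sp23, sp24, sp29, sp3, sp37, sp40, sp42, sp43, sp46, sp5, sp53, sp56, sp58, sp60, sp61, sp64, sp72, sp73, sp75, sp77.

28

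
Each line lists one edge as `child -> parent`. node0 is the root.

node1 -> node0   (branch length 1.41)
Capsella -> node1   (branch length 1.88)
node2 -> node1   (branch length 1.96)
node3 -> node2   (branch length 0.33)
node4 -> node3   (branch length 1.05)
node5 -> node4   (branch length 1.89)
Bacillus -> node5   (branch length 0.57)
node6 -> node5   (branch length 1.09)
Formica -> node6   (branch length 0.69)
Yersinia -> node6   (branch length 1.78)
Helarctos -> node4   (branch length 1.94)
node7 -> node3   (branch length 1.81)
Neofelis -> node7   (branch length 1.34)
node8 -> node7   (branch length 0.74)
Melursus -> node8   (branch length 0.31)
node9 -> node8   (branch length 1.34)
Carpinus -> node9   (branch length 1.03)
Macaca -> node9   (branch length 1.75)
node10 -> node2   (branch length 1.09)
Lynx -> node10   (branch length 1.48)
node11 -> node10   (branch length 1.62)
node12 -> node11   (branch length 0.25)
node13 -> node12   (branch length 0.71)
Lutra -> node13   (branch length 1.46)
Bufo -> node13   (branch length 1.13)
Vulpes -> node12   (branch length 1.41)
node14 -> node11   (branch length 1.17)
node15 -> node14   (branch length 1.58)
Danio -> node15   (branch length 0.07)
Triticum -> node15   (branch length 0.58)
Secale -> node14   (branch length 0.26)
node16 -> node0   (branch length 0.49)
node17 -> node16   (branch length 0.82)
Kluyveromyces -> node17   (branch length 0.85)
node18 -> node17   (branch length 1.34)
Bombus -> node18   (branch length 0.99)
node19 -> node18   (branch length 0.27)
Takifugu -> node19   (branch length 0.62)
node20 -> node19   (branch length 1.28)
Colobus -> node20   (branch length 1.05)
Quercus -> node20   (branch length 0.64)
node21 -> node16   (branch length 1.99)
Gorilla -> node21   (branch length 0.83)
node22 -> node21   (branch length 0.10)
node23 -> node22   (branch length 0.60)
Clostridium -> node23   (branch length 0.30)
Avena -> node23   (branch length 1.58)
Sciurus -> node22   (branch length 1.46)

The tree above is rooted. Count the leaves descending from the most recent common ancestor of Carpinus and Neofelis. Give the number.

4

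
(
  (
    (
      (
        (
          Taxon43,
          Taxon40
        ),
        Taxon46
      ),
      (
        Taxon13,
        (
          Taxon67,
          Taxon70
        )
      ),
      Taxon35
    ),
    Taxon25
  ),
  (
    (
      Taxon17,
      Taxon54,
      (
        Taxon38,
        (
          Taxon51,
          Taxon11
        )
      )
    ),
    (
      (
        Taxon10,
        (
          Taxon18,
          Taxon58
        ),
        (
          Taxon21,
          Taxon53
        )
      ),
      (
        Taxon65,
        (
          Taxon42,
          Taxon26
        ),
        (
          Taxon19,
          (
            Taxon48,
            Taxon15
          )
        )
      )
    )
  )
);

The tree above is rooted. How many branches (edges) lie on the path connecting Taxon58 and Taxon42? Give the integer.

6

The MRCA of Taxon58 and Taxon42 is the node subtending ((Taxon10,(Taxon18,Taxon58),(Taxon21,Taxon53)),(Taxon65,(Taxon42,Taxon26),(Taxon19,(Taxon48,Taxon15)))).
From Taxon58 up to that node: 3 branches. From Taxon42 up to the same node: 3 branches. Total: 3 + 3 = 6.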